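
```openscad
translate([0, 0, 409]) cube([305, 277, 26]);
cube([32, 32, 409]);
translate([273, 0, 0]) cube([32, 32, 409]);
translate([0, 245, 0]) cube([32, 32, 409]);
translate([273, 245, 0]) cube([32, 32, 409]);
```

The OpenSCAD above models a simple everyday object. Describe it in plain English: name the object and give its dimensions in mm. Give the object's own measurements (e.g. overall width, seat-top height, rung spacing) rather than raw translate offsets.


A simple wooden stool: a rectangular seat 305 mm (x) by 277 mm (y), 26 mm thick, top face at z = 435 mm, on four square legs, each 32×32 mm in cross-section. The legs rest on z = 0, each flush with a corner of the seat.


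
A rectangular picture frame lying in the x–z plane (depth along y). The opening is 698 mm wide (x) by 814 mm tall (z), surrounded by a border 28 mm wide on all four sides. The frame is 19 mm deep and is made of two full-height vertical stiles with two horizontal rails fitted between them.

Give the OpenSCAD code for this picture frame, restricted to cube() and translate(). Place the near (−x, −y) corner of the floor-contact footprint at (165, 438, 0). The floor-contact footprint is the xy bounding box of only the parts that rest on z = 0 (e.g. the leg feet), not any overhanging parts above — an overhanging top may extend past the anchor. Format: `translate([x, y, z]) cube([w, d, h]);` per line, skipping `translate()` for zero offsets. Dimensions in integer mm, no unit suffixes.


translate([165, 438, 0]) cube([28, 19, 870]);
translate([891, 438, 0]) cube([28, 19, 870]);
translate([193, 438, 0]) cube([698, 19, 28]);
translate([193, 438, 842]) cube([698, 19, 28]);


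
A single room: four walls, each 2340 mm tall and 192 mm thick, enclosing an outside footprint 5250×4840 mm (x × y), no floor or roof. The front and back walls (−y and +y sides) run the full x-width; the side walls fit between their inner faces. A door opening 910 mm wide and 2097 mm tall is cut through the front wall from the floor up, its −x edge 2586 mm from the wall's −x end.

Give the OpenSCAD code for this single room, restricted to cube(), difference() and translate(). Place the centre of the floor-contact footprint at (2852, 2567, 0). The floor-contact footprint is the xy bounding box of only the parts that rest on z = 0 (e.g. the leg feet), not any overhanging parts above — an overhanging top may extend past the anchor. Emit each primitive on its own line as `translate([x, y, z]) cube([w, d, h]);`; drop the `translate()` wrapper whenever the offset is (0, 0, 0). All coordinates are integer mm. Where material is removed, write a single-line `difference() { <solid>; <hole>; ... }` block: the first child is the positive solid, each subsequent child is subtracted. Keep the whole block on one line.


difference() { translate([227, 147, 0]) cube([5250, 192, 2340]); translate([2813, 147, 0]) cube([910, 192, 2097]); }
translate([227, 4795, 0]) cube([5250, 192, 2340]);
translate([227, 339, 0]) cube([192, 4456, 2340]);
translate([5285, 339, 0]) cube([192, 4456, 2340]);


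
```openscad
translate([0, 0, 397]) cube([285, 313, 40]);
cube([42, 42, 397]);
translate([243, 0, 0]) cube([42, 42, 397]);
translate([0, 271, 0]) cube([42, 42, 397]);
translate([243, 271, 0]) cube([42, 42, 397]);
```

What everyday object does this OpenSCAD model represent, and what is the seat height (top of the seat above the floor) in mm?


A stool. The seat height is 437 mm.

A 285×313×40 slab at z = 397 on four corner posts — a stool. The seat top is 397 + 40 = 437 mm.


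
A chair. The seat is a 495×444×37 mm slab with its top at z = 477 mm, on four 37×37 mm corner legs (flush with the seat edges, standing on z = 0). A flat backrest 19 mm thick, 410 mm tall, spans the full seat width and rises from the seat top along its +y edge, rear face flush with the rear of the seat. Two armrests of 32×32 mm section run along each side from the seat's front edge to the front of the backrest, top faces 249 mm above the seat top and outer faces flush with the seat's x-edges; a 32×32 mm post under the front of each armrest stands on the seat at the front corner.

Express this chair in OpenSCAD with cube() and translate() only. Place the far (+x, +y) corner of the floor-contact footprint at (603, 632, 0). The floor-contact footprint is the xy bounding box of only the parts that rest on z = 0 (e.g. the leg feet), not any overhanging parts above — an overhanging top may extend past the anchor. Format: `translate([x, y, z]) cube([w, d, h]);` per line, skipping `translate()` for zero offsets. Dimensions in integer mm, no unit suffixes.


translate([108, 188, 440]) cube([495, 444, 37]);
translate([108, 188, 0]) cube([37, 37, 440]);
translate([566, 188, 0]) cube([37, 37, 440]);
translate([108, 595, 0]) cube([37, 37, 440]);
translate([566, 595, 0]) cube([37, 37, 440]);
translate([108, 613, 477]) cube([495, 19, 410]);
translate([108, 188, 694]) cube([32, 425, 32]);
translate([571, 188, 694]) cube([32, 425, 32]);
translate([108, 188, 477]) cube([32, 32, 217]);
translate([571, 188, 477]) cube([32, 32, 217]);


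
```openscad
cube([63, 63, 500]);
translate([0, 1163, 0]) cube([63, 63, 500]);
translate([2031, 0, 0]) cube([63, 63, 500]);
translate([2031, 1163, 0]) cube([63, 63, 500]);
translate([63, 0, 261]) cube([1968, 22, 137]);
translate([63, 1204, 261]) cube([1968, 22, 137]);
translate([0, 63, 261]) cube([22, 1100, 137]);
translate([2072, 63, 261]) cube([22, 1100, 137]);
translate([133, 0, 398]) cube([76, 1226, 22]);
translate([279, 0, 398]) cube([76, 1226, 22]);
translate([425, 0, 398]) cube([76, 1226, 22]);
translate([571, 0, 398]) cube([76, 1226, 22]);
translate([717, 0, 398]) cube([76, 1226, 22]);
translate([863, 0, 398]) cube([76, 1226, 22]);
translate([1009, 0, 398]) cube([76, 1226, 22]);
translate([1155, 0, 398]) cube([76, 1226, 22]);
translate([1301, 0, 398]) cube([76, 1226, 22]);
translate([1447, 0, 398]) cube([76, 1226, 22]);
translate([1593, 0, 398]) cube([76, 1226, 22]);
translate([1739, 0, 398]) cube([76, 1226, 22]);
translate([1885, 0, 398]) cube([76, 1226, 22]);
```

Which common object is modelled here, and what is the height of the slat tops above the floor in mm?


A bed frame. The slat-top height is 420 mm.

Four posts, four rails, and a row of slats — a bed frame. Slats sit on the rails at z = 261 + 137 = 398; with slat thickness 22, the top is 420 mm.


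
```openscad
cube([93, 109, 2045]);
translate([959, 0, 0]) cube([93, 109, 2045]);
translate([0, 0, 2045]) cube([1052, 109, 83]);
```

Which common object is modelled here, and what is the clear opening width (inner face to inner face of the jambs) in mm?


A door frame. The clear opening width is 866 mm.

Two 2045 mm tall posts with a header on top — a door frame. The left jamb is 93 mm wide at x = 0; the right jamb starts at x = 959. The clear opening is 959 − 93 = 866 mm.


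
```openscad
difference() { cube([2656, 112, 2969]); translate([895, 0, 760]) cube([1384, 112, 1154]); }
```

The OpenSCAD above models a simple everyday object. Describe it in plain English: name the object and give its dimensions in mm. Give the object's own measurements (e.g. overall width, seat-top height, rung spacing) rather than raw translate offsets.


A wall 2656 mm long (x), 112 mm thick (y), 2969 mm tall, with a rectangular window opening cut through it. The opening is 1384 mm wide and 1154 mm tall; its sill is at z = 760 mm and its near (−x) edge is 895 mm from the wall's −x end. The opening passes through the full wall thickness.


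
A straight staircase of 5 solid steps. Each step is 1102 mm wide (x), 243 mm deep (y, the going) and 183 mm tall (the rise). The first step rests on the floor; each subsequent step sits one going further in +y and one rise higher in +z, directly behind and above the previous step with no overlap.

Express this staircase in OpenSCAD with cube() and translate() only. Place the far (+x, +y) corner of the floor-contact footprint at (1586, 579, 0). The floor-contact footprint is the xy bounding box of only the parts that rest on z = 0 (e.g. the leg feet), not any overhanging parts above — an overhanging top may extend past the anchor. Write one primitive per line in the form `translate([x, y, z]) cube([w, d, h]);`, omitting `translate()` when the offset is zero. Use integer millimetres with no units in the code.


translate([484, 336, 0]) cube([1102, 243, 183]);
translate([484, 579, 183]) cube([1102, 243, 183]);
translate([484, 822, 366]) cube([1102, 243, 183]);
translate([484, 1065, 549]) cube([1102, 243, 183]);
translate([484, 1308, 732]) cube([1102, 243, 183]);


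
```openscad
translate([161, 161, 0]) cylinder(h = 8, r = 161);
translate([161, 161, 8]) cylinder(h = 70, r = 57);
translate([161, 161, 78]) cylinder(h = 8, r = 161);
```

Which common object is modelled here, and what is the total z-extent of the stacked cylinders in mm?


A spool. The overall height is 86 mm.

Three coaxial cylinders, large–small–large — a spool. Two 8 mm flanges and a 70 mm core give 8 + 70 + 8 = 86 mm.


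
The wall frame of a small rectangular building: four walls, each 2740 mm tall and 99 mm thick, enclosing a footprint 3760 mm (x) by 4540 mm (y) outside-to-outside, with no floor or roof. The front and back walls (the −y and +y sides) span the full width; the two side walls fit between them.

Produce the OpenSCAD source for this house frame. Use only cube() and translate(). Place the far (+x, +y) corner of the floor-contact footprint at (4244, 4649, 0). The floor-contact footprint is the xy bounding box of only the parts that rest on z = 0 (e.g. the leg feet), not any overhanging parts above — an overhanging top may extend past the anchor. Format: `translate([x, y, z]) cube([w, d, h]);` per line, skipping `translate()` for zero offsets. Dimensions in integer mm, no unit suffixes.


translate([484, 109, 0]) cube([3760, 99, 2740]);
translate([484, 4550, 0]) cube([3760, 99, 2740]);
translate([484, 208, 0]) cube([99, 4342, 2740]);
translate([4145, 208, 0]) cube([99, 4342, 2740]);


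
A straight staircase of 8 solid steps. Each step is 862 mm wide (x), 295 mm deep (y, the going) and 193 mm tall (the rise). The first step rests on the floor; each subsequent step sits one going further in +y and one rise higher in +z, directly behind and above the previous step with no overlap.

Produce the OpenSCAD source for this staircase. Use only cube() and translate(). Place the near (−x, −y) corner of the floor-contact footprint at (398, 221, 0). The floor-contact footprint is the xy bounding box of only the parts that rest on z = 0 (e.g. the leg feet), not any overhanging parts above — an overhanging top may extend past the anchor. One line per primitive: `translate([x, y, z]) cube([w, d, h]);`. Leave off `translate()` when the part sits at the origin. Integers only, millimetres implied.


translate([398, 221, 0]) cube([862, 295, 193]);
translate([398, 516, 193]) cube([862, 295, 193]);
translate([398, 811, 386]) cube([862, 295, 193]);
translate([398, 1106, 579]) cube([862, 295, 193]);
translate([398, 1401, 772]) cube([862, 295, 193]);
translate([398, 1696, 965]) cube([862, 295, 193]);
translate([398, 1991, 1158]) cube([862, 295, 193]);
translate([398, 2286, 1351]) cube([862, 295, 193]);


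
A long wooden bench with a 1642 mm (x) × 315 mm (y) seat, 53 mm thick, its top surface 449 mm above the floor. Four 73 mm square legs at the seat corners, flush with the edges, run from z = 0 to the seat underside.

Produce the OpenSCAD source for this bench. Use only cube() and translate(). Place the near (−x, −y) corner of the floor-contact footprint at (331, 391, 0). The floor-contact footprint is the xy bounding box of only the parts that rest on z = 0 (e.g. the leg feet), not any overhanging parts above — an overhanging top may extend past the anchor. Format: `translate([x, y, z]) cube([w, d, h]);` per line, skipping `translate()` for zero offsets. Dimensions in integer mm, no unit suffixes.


translate([331, 391, 396]) cube([1642, 315, 53]);
translate([331, 391, 0]) cube([73, 73, 396]);
translate([331, 633, 0]) cube([73, 73, 396]);
translate([1900, 391, 0]) cube([73, 73, 396]);
translate([1900, 633, 0]) cube([73, 73, 396]);


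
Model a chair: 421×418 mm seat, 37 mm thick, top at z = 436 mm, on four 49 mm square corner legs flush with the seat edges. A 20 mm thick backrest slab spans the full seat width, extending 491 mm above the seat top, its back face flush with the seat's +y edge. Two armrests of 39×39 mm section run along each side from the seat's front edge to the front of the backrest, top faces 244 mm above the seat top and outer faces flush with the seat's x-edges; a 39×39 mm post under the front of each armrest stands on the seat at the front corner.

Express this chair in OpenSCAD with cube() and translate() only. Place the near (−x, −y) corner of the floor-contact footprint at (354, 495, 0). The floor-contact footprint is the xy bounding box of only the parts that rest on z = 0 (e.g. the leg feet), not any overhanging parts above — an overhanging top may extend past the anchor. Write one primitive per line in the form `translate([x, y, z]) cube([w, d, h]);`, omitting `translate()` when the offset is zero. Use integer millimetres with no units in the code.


translate([354, 495, 399]) cube([421, 418, 37]);
translate([354, 495, 0]) cube([49, 49, 399]);
translate([726, 495, 0]) cube([49, 49, 399]);
translate([354, 864, 0]) cube([49, 49, 399]);
translate([726, 864, 0]) cube([49, 49, 399]);
translate([354, 893, 436]) cube([421, 20, 491]);
translate([354, 495, 641]) cube([39, 398, 39]);
translate([736, 495, 641]) cube([39, 398, 39]);
translate([354, 495, 436]) cube([39, 39, 205]);
translate([736, 495, 436]) cube([39, 39, 205]);


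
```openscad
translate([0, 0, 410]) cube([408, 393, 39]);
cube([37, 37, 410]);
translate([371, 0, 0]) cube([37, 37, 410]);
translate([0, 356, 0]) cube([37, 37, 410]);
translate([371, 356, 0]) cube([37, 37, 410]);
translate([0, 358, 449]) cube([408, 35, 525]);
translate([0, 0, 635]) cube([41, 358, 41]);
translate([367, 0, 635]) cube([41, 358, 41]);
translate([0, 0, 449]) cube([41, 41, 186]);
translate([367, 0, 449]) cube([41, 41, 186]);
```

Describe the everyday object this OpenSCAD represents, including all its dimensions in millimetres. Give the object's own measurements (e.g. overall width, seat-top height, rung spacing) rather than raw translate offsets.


A chair. The seat is a 408×393×39 mm slab with its top at z = 449 mm, on four 37×37 mm corner legs (flush with the seat edges, standing on z = 0). A flat backrest 35 mm thick, 525 mm tall, spans the full seat width and rises from the seat top along its +y edge, rear face flush with the rear of the seat. Two armrests of 41×41 mm section run along each side from the seat's front edge to the front of the backrest, top faces 227 mm above the seat top and outer faces flush with the seat's x-edges; a 41×41 mm post under the front of each armrest stands on the seat at the front corner.


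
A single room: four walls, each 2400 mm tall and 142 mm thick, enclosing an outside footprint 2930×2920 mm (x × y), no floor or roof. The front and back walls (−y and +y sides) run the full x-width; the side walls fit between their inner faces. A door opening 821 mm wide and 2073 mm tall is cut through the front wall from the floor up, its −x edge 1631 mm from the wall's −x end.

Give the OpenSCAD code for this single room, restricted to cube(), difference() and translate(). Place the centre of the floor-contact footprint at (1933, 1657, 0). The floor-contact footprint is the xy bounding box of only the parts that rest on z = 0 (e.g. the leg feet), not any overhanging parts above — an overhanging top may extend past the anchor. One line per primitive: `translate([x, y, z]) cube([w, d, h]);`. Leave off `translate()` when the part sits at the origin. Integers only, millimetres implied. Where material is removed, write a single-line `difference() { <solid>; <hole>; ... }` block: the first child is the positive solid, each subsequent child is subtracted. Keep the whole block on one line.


difference() { translate([468, 197, 0]) cube([2930, 142, 2400]); translate([2099, 197, 0]) cube([821, 142, 2073]); }
translate([468, 2975, 0]) cube([2930, 142, 2400]);
translate([468, 339, 0]) cube([142, 2636, 2400]);
translate([3256, 339, 0]) cube([142, 2636, 2400]);


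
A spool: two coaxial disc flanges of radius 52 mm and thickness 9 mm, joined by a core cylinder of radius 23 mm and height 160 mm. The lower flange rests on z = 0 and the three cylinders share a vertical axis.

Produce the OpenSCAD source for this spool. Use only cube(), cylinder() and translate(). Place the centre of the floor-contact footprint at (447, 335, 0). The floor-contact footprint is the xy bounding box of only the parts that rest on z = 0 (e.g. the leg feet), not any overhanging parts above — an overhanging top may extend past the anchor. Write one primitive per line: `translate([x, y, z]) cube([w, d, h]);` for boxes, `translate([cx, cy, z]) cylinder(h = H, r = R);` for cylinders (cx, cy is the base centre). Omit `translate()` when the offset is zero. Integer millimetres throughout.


translate([447, 335, 0]) cylinder(h = 9, r = 52);
translate([447, 335, 9]) cylinder(h = 160, r = 23);
translate([447, 335, 169]) cylinder(h = 9, r = 52);


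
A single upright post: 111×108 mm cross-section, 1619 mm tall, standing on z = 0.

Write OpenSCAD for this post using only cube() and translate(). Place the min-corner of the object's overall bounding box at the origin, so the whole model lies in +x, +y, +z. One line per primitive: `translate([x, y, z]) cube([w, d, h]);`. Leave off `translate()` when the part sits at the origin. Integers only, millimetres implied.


cube([111, 108, 1619]);


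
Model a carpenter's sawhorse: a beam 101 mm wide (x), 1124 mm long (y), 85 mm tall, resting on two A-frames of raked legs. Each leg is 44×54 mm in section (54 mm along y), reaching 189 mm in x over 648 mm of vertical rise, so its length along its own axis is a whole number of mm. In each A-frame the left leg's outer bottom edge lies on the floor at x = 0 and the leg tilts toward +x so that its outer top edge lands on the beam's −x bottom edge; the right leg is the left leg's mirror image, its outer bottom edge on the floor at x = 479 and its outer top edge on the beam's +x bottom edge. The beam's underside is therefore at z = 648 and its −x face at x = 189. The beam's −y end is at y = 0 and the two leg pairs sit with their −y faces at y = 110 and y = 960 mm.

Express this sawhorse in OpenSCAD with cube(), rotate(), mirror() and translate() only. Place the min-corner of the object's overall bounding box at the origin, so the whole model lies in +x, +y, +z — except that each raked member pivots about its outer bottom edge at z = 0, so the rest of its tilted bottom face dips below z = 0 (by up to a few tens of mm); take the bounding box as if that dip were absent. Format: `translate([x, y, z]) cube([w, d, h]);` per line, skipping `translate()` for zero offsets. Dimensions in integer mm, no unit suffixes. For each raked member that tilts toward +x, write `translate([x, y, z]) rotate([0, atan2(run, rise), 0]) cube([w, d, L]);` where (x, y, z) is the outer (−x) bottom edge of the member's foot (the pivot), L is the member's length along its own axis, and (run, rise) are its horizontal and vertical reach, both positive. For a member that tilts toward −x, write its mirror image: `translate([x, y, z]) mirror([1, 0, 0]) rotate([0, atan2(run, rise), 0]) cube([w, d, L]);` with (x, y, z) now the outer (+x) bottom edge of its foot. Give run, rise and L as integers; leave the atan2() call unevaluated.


translate([189, 0, 648]) cube([101, 1124, 85]);
translate([0, 110, 0]) rotate([0, atan2(189, 648), 0]) cube([44, 54, 675]);
translate([479, 110, 0]) mirror([1, 0, 0]) rotate([0, atan2(189, 648), 0]) cube([44, 54, 675]);
translate([0, 960, 0]) rotate([0, atan2(189, 648), 0]) cube([44, 54, 675]);
translate([479, 960, 0]) mirror([1, 0, 0]) rotate([0, atan2(189, 648), 0]) cube([44, 54, 675]);


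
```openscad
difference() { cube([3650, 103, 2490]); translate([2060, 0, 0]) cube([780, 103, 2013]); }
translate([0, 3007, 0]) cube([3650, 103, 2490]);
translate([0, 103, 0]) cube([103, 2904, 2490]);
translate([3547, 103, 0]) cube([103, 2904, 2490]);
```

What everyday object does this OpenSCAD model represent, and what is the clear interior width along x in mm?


A single room. The interior width is 3444 mm.

Four walls enclosing a rectangle with a door in the front wall — a room. Outside width 3650 minus two 103 mm walls gives 3444 mm.


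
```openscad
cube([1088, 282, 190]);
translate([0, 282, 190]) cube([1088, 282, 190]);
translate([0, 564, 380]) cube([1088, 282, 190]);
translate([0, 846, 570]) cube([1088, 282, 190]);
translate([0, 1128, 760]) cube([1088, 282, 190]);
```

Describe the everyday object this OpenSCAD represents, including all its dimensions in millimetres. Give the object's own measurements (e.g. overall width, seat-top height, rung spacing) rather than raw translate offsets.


A straight staircase of 5 solid steps. Each step is 1088 mm wide (x), 282 mm deep (y, the going) and 190 mm tall (the rise). The first step rests on the floor; each subsequent step sits one going further in +y and one rise higher in +z, directly behind and above the previous step with no overlap.


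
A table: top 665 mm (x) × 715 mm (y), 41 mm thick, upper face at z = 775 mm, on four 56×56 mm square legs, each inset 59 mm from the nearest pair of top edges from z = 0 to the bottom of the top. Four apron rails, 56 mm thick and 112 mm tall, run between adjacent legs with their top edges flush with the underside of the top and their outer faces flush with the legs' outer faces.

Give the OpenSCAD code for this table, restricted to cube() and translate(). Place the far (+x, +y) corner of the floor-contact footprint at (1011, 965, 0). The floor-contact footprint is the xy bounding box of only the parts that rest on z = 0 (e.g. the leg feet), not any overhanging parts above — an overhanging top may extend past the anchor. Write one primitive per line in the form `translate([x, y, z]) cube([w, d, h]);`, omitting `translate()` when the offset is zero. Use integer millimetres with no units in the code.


translate([405, 309, 734]) cube([665, 715, 41]);
translate([464, 368, 0]) cube([56, 56, 734]);
translate([955, 368, 0]) cube([56, 56, 734]);
translate([464, 909, 0]) cube([56, 56, 734]);
translate([955, 909, 0]) cube([56, 56, 734]);
translate([520, 368, 622]) cube([435, 56, 112]);
translate([520, 909, 622]) cube([435, 56, 112]);
translate([464, 424, 622]) cube([56, 485, 112]);
translate([955, 424, 622]) cube([56, 485, 112]);


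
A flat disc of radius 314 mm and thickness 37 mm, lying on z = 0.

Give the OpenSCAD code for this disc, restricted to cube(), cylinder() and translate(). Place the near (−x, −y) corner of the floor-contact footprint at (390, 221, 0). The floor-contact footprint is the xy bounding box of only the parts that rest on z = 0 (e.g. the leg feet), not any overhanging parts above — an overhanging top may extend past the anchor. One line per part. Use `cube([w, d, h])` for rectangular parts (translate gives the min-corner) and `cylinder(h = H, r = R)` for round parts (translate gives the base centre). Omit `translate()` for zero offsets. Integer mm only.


translate([704, 535, 0]) cylinder(h = 37, r = 314);


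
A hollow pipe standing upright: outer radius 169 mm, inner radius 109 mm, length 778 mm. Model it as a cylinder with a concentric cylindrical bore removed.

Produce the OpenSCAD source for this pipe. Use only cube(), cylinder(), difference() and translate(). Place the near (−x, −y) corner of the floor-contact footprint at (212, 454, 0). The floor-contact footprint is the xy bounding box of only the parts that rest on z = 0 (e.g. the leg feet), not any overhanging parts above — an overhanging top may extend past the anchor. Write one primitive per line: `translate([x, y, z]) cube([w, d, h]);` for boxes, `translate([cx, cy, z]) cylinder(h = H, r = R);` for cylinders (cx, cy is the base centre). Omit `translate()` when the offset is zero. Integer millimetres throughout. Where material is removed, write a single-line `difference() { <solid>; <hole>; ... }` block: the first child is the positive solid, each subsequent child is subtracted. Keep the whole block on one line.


difference() { translate([381, 623, 0]) cylinder(h = 778, r = 169); translate([381, 623, 0]) cylinder(h = 778, r = 109); }


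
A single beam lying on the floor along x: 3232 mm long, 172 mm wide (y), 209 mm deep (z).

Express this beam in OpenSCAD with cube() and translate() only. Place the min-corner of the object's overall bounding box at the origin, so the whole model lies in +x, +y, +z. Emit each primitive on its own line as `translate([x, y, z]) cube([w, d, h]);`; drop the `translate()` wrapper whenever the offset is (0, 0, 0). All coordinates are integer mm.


cube([3232, 172, 209]);


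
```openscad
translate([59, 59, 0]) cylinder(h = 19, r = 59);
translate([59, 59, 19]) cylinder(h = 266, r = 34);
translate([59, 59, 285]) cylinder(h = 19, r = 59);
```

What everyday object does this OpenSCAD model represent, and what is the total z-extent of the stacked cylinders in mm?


A spool. The overall height is 304 mm.

Three coaxial cylinders, large–small–large — a spool. Two 19 mm flanges and a 266 mm core give 19 + 266 + 19 = 304 mm.


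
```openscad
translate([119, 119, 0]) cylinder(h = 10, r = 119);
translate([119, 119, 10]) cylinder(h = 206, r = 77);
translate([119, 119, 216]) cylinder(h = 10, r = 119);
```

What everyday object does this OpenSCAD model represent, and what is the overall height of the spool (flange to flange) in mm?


A spool. The overall height is 226 mm.

Three coaxial cylinders, large–small–large — a spool. Two 10 mm flanges and a 206 mm core give 10 + 206 + 10 = 226 mm.


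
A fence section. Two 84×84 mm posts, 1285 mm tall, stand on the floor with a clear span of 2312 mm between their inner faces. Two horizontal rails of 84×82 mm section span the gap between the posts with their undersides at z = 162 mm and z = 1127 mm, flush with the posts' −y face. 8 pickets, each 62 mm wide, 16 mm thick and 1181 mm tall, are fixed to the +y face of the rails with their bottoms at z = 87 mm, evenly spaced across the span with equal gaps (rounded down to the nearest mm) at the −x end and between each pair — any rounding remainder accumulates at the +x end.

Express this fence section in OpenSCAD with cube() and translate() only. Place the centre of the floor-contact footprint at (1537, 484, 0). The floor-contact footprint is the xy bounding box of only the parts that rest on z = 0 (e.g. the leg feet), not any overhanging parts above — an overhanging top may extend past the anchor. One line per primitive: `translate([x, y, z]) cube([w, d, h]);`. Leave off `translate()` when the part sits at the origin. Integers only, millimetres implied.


translate([297, 442, 0]) cube([84, 84, 1285]);
translate([2693, 442, 0]) cube([84, 84, 1285]);
translate([381, 442, 162]) cube([2312, 84, 82]);
translate([381, 442, 1127]) cube([2312, 84, 82]);
translate([582, 526, 87]) cube([62, 16, 1181]);
translate([845, 526, 87]) cube([62, 16, 1181]);
translate([1108, 526, 87]) cube([62, 16, 1181]);
translate([1371, 526, 87]) cube([62, 16, 1181]);
translate([1634, 526, 87]) cube([62, 16, 1181]);
translate([1897, 526, 87]) cube([62, 16, 1181]);
translate([2160, 526, 87]) cube([62, 16, 1181]);
translate([2423, 526, 87]) cube([62, 16, 1181]);


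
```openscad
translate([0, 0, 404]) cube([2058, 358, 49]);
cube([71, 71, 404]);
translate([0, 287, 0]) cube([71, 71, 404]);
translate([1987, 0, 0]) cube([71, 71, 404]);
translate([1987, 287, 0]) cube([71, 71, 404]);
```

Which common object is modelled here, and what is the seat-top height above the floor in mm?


A bench. The seat-top height is 453 mm.

A long slab on four corner posts — a bench. The slab sits at z = 404 with thickness 49, so the top is 404 + 49 = 453 mm.


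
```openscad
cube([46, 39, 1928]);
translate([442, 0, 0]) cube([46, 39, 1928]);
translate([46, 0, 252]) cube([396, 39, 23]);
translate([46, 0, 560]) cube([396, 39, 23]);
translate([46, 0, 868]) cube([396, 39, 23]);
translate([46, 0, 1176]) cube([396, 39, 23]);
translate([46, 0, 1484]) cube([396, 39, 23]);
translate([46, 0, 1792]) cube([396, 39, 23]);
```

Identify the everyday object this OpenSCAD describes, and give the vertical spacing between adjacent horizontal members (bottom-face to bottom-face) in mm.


A ladder. The rung spacing is 308 mm.

Two tall 46×39 posts with 6 short bars between them — a ladder. Adjacent rungs sit at z = 252 and z = 560, so the spacing is 560 − 252 = 308 mm.


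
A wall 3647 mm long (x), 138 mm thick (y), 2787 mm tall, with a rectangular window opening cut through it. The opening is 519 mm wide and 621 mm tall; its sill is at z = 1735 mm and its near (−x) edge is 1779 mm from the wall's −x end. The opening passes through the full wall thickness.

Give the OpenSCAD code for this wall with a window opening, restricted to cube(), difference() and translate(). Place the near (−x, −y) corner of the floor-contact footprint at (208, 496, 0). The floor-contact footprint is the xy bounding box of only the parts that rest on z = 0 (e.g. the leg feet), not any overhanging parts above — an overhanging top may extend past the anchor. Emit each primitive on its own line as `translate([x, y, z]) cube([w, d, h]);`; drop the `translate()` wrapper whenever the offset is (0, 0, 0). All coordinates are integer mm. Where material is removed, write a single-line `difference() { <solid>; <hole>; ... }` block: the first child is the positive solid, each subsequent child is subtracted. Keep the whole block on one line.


difference() { translate([208, 496, 0]) cube([3647, 138, 2787]); translate([1987, 496, 1735]) cube([519, 138, 621]); }


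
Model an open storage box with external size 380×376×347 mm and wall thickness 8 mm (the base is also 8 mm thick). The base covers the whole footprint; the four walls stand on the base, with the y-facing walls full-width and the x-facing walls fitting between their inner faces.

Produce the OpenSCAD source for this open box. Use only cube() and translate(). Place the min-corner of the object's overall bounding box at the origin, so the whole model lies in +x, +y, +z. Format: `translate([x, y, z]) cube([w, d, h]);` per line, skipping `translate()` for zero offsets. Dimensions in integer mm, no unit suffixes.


cube([380, 376, 8]);
translate([0, 0, 8]) cube([380, 8, 339]);
translate([0, 368, 8]) cube([380, 8, 339]);
translate([0, 8, 8]) cube([8, 360, 339]);
translate([372, 8, 8]) cube([8, 360, 339]);


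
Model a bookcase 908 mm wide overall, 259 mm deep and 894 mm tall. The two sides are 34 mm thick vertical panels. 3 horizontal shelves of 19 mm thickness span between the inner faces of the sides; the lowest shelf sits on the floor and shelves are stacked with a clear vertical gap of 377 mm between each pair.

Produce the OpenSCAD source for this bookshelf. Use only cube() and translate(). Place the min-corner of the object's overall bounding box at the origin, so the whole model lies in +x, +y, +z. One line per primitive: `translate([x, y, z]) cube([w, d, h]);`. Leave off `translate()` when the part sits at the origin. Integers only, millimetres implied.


cube([34, 259, 894]);
translate([874, 0, 0]) cube([34, 259, 894]);
translate([34, 0, 0]) cube([840, 259, 19]);
translate([34, 0, 396]) cube([840, 259, 19]);
translate([34, 0, 792]) cube([840, 259, 19]);


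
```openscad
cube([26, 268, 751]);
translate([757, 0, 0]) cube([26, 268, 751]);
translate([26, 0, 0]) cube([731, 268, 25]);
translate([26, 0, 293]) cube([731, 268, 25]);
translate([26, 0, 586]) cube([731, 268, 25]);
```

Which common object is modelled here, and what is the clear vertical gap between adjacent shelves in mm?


A bookshelf. The clear shelf gap is 268 mm.

Two tall side panels with 3 horizontal boards between them — a bookshelf. The first two shelf undersides are at z = 0 and z = 293; with shelf thickness 25, the clear gap is 293 − 0 − 25 = 268 mm.


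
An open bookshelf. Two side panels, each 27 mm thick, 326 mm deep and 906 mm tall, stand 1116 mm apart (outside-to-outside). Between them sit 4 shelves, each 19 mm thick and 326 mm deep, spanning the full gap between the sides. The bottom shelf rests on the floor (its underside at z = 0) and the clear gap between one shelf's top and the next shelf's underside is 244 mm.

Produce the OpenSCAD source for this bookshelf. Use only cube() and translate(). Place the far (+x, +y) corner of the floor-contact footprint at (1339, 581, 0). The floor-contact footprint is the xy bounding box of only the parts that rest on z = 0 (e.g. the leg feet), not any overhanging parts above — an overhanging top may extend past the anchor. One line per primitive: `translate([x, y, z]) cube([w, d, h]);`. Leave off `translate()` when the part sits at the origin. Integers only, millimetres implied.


translate([223, 255, 0]) cube([27, 326, 906]);
translate([1312, 255, 0]) cube([27, 326, 906]);
translate([250, 255, 0]) cube([1062, 326, 19]);
translate([250, 255, 263]) cube([1062, 326, 19]);
translate([250, 255, 526]) cube([1062, 326, 19]);
translate([250, 255, 789]) cube([1062, 326, 19]);


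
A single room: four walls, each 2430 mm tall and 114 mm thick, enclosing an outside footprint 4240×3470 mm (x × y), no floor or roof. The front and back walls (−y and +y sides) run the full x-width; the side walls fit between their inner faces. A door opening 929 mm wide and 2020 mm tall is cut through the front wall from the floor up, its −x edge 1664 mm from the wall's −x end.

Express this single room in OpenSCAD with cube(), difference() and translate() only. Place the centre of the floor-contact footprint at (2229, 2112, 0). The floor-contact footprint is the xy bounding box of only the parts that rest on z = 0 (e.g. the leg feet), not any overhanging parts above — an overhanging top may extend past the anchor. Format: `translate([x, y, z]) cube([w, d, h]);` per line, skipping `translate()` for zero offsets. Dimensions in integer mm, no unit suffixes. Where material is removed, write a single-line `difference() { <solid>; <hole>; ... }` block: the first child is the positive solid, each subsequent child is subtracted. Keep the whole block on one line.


difference() { translate([109, 377, 0]) cube([4240, 114, 2430]); translate([1773, 377, 0]) cube([929, 114, 2020]); }
translate([109, 3733, 0]) cube([4240, 114, 2430]);
translate([109, 491, 0]) cube([114, 3242, 2430]);
translate([4235, 491, 0]) cube([114, 3242, 2430]);


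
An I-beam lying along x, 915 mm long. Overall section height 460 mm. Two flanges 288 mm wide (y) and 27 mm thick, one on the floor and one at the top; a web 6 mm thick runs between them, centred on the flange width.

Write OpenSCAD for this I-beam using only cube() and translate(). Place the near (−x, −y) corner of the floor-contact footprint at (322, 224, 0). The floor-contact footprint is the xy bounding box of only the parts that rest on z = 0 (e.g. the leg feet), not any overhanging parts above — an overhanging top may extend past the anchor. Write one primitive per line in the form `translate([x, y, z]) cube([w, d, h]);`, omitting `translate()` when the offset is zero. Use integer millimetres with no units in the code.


translate([322, 224, 0]) cube([915, 288, 27]);
translate([322, 365, 27]) cube([915, 6, 406]);
translate([322, 224, 433]) cube([915, 288, 27]);


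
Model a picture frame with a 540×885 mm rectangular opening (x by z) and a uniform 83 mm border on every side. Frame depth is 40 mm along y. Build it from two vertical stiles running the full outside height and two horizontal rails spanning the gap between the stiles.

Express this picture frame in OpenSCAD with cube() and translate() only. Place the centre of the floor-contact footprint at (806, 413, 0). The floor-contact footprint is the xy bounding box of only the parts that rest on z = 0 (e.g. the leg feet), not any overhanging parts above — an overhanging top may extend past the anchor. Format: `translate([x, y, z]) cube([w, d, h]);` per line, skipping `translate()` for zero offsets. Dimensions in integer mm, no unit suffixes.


translate([453, 393, 0]) cube([83, 40, 1051]);
translate([1076, 393, 0]) cube([83, 40, 1051]);
translate([536, 393, 0]) cube([540, 40, 83]);
translate([536, 393, 968]) cube([540, 40, 83]);


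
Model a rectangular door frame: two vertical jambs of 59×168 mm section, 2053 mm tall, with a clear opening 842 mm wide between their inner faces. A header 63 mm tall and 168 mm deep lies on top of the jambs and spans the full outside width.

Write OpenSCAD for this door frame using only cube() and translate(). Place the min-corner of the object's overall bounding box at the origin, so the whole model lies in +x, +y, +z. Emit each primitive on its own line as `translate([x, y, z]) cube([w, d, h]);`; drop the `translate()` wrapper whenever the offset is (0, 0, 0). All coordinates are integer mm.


cube([59, 168, 2053]);
translate([901, 0, 0]) cube([59, 168, 2053]);
translate([0, 0, 2053]) cube([960, 168, 63]);


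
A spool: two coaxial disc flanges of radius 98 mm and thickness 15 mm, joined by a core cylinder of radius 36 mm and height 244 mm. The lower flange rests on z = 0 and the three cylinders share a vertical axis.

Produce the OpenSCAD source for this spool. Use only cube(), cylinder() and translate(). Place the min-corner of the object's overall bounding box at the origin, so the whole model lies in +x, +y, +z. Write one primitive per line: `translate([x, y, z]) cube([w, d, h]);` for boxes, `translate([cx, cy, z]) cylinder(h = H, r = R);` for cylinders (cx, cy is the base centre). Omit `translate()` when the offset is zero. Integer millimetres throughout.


translate([98, 98, 0]) cylinder(h = 15, r = 98);
translate([98, 98, 15]) cylinder(h = 244, r = 36);
translate([98, 98, 259]) cylinder(h = 15, r = 98);


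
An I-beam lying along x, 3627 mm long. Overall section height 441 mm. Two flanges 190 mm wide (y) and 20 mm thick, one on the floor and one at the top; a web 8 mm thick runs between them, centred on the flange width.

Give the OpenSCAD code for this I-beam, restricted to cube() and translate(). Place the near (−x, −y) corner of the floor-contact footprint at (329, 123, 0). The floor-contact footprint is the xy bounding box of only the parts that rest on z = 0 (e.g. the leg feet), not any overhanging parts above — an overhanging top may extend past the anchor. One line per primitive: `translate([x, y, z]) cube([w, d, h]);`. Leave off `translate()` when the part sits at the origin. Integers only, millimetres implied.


translate([329, 123, 0]) cube([3627, 190, 20]);
translate([329, 214, 20]) cube([3627, 8, 401]);
translate([329, 123, 421]) cube([3627, 190, 20]);


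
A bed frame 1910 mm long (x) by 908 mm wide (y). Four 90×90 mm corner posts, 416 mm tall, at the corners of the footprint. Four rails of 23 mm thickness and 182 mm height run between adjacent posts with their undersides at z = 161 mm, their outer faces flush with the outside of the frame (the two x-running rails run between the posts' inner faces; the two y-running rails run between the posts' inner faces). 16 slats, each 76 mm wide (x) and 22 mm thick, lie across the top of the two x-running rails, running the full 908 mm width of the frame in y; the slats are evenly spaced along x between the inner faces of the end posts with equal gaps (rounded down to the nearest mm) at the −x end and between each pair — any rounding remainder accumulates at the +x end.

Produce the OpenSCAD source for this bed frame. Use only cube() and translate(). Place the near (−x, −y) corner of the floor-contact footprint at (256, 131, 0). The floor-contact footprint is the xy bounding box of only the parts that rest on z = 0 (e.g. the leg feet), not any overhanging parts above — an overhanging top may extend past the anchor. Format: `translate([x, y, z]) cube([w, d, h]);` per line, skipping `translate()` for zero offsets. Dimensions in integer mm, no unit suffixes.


translate([256, 131, 0]) cube([90, 90, 416]);
translate([256, 949, 0]) cube([90, 90, 416]);
translate([2076, 131, 0]) cube([90, 90, 416]);
translate([2076, 949, 0]) cube([90, 90, 416]);
translate([346, 131, 161]) cube([1730, 23, 182]);
translate([346, 1016, 161]) cube([1730, 23, 182]);
translate([256, 221, 161]) cube([23, 728, 182]);
translate([2143, 221, 161]) cube([23, 728, 182]);
translate([376, 131, 343]) cube([76, 908, 22]);
translate([482, 131, 343]) cube([76, 908, 22]);
translate([588, 131, 343]) cube([76, 908, 22]);
translate([694, 131, 343]) cube([76, 908, 22]);
translate([800, 131, 343]) cube([76, 908, 22]);
translate([906, 131, 343]) cube([76, 908, 22]);
translate([1012, 131, 343]) cube([76, 908, 22]);
translate([1118, 131, 343]) cube([76, 908, 22]);
translate([1224, 131, 343]) cube([76, 908, 22]);
translate([1330, 131, 343]) cube([76, 908, 22]);
translate([1436, 131, 343]) cube([76, 908, 22]);
translate([1542, 131, 343]) cube([76, 908, 22]);
translate([1648, 131, 343]) cube([76, 908, 22]);
translate([1754, 131, 343]) cube([76, 908, 22]);
translate([1860, 131, 343]) cube([76, 908, 22]);
translate([1966, 131, 343]) cube([76, 908, 22]);
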